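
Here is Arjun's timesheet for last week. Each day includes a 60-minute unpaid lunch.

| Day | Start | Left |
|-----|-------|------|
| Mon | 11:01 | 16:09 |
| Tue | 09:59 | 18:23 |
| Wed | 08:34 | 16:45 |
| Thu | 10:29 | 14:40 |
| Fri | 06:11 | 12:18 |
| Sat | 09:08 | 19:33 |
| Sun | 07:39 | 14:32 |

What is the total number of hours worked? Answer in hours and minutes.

Mon: 11:01–16:09 = 5 h 8 min; less 60 min break → 4 h 8 min
Tue: 09:59–18:23 = 8 h 24 min; less 60 min break → 7 h 24 min
Wed: 08:34–16:45 = 8 h 11 min; less 60 min break → 7 h 11 min
Thu: 10:29–14:40 = 4 h 11 min; less 60 min break → 3 h 11 min
Fri: 06:11–12:18 = 6 h 7 min; less 60 min break → 5 h 7 min
Sat: 09:08–19:33 = 10 h 25 min; less 60 min break → 9 h 25 min
Sun: 07:39–14:32 = 6 h 53 min; less 60 min break → 5 h 53 min
Total: 4 h 8 min + 7 h 24 min + 7 h 11 min + 3 h 11 min + 5 h 7 min + 9 h 25 min + 5 h 53 min = 42 h 19 min.

42 h 19 min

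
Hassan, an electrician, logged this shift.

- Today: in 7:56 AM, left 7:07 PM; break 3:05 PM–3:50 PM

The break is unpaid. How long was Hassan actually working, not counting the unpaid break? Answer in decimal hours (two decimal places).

10.43 hours

Today: 7:56 AM–7:07 PM = 11 h 11 min; less 45 min break → 10 h 26 min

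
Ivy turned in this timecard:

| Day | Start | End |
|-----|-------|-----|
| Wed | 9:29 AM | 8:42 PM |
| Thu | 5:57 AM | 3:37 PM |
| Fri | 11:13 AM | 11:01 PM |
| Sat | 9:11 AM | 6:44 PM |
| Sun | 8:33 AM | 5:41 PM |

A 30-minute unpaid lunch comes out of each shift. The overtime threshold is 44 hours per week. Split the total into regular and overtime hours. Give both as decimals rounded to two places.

Wed: 9:29 AM–8:42 PM = 11 h 13 min; less 30 min break → 10 h 43 min
Thu: 5:57 AM–3:37 PM = 9 h 40 min; less 30 min break → 9 h 10 min
Fri: 11:13 AM–11:01 PM = 11 h 48 min; less 30 min break → 11 h 18 min
Sat: 9:11 AM–6:44 PM = 9 h 33 min; less 30 min break → 9 h 3 min
Sun: 8:33 AM–5:41 PM = 9 h 8 min; less 30 min break → 8 h 38 min
Total worked: 48 h 52 min = 48.87 h.
Threshold 44 h → overtime 4 h 52 min, regular 44 h 0 min.

Regular 44.00 hours, overtime 4.87 hours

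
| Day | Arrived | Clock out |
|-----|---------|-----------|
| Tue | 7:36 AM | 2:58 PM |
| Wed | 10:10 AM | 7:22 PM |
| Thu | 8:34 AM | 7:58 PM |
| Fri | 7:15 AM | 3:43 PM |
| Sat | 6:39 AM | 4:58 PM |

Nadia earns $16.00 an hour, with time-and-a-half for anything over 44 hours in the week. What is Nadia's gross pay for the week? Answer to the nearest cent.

$770.00

Tue: 7:36 AM–2:58 PM = 7 h 22 min
Wed: 10:10 AM–7:22 PM = 9 h 12 min
Thu: 8:34 AM–7:58 PM = 11 h 24 min
Fri: 7:15 AM–3:43 PM = 8 h 28 min
Sat: 6:39 AM–4:58 PM = 10 h 19 min
Total worked: 46 h 45 min = 2805 min.
Regular 44 h 0 min = 2640 min at $16.00/h; overtime 2 h 45 min = 165 min at $24.00/h.
Pay = (2640 × $16.00 + 165 × $24.00) ÷ 60 = $770.00.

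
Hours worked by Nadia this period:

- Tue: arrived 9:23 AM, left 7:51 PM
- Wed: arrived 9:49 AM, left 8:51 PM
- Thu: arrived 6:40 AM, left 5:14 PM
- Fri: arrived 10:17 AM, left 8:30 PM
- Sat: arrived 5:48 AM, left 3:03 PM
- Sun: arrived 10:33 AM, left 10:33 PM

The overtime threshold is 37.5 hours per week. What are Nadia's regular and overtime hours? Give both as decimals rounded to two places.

Regular 37.50 hours, overtime 26.03 hours

Tue: 9:23 AM–7:51 PM = 10 h 28 min
Wed: 9:49 AM–8:51 PM = 11 h 2 min
Thu: 6:40 AM–5:14 PM = 10 h 34 min
Fri: 10:17 AM–8:30 PM = 10 h 13 min
Sat: 5:48 AM–3:03 PM = 9 h 15 min
Sun: 10:33 AM–10:33 PM = 12 h 0 min
Total worked: 63 h 32 min = 63.53 h.
Threshold 37.5 h → overtime 26 h 2 min, regular 37 h 30 min.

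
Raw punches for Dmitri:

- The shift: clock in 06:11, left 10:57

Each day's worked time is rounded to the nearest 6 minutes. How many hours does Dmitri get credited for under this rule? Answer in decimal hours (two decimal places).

4.80 hours

The shift: 06:11–10:57 = 4 h 46 min → rounds to 4 h 48 min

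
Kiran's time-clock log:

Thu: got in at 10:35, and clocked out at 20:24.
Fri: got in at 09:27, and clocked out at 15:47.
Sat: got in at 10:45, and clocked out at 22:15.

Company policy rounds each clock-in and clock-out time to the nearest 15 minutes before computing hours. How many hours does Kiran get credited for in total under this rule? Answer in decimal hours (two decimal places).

Thu: in 10:35→10:30, out 20:24→20:30; 10 h 0 min
Fri: in 09:27→09:30, out 15:47→15:45; 6 h 15 min
Sat: in 10:45→10:45, out 22:15→22:15; 11 h 30 min
Total credited: 27 h 45 min.

27.75 hours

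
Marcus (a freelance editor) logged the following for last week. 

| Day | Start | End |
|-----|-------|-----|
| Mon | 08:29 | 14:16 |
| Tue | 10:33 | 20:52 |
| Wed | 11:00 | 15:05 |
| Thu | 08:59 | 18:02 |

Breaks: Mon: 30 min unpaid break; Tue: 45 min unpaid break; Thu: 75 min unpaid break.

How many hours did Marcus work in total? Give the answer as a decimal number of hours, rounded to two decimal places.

Mon: 08:29–14:16 = 5 h 47 min; less 30 min break → 5 h 17 min
Tue: 10:33–20:52 = 10 h 19 min; less 45 min break → 9 h 34 min
Wed: 11:00–15:05 = 4 h 5 min
Thu: 08:59–18:02 = 9 h 3 min; less 75 min break → 7 h 48 min
Total: 5 h 17 min + 9 h 34 min + 4 h 5 min + 7 h 48 min = 26 h 44 min.

26.73 hours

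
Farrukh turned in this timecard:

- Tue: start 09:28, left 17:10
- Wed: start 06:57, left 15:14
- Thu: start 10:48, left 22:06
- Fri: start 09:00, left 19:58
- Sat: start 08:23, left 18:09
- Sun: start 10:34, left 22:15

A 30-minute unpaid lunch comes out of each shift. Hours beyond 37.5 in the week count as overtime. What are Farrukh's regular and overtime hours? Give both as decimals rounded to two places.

Tue: 09:28–17:10 = 7 h 42 min; less 30 min break → 7 h 12 min
Wed: 06:57–15:14 = 8 h 17 min; less 30 min break → 7 h 47 min
Thu: 10:48–22:06 = 11 h 18 min; less 30 min break → 10 h 48 min
Fri: 09:00–19:58 = 10 h 58 min; less 30 min break → 10 h 28 min
Sat: 08:23–18:09 = 9 h 46 min; less 30 min break → 9 h 16 min
Sun: 10:34–22:15 = 11 h 41 min; less 30 min break → 11 h 11 min
Total worked: 56 h 42 min = 56.70 h.
Threshold 37.5 h → overtime 19 h 12 min, regular 37 h 30 min.

Regular 37.50 hours, overtime 19.20 hours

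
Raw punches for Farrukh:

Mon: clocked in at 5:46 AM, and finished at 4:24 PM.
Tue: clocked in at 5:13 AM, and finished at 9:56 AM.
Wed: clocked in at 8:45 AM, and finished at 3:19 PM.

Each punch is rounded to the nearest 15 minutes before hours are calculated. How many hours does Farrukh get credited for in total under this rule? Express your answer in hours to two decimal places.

Mon: in 5:46 AM→5:45 AM, out 4:24 PM→4:30 PM; 10 h 45 min
Tue: in 5:13 AM→5:15 AM, out 9:56 AM→10:00 AM; 4 h 45 min
Wed: in 8:45 AM→8:45 AM, out 3:19 PM→3:15 PM; 6 h 30 min
Total credited: 22 h 0 min.

22.00 hours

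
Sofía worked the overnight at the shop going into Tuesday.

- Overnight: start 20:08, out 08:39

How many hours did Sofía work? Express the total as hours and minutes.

12 h 31 min

Overnight: 20:08 → midnight = 3 h 52 min; midnight → 08:39 = 8 h 39 min; span 12 h 31 min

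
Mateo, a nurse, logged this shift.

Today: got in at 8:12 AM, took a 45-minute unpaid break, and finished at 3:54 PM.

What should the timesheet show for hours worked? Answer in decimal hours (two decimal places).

6.95 hours

Today: 8:12 AM–3:54 PM = 7 h 42 min; less 45 min break → 6 h 57 min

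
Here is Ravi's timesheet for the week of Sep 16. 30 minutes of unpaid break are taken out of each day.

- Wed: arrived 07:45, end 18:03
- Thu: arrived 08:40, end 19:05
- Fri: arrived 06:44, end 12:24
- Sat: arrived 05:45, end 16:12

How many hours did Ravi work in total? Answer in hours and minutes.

Wed: 07:45–18:03 = 10 h 18 min; less 30 min break → 9 h 48 min
Thu: 08:40–19:05 = 10 h 25 min; less 30 min break → 9 h 55 min
Fri: 06:44–12:24 = 5 h 40 min; less 30 min break → 5 h 10 min
Sat: 05:45–16:12 = 10 h 27 min; less 30 min break → 9 h 57 min
Total: 9 h 48 min + 9 h 55 min + 5 h 10 min + 9 h 57 min = 34 h 50 min.

34 h 50 min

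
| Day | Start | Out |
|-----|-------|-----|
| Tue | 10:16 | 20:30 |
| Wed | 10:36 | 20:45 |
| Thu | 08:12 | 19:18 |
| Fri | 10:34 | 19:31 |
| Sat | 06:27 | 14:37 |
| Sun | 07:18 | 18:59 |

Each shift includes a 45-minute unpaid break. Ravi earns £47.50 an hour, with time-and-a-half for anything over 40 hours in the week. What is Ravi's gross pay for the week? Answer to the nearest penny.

Tue: 10:16–20:30 = 10 h 14 min; less 45 min break → 9 h 29 min
Wed: 10:36–20:45 = 10 h 9 min; less 45 min break → 9 h 24 min
Thu: 08:12–19:18 = 11 h 6 min; less 45 min break → 10 h 21 min
Fri: 10:34–19:31 = 8 h 57 min; less 45 min break → 8 h 12 min
Sat: 06:27–14:37 = 8 h 10 min; less 45 min break → 7 h 25 min
Sun: 07:18–18:59 = 11 h 41 min; less 45 min break → 10 h 56 min
Total worked: 55 h 47 min = 3347 min.
Regular 40 h 0 min = 2400 min at £47.50/h; overtime 15 h 47 min = 947 min at £71.25/h.
Pay = (2400 × £47.50 + 947 × £71.25) ÷ 60 = £3024.56.

£3024.56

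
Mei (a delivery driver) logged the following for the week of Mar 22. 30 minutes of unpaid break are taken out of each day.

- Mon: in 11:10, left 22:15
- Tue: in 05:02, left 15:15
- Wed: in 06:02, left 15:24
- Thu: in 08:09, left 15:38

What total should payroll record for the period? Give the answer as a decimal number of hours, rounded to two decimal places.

Mon: 11:10–22:15 = 11 h 5 min; less 30 min break → 10 h 35 min
Tue: 05:02–15:15 = 10 h 13 min; less 30 min break → 9 h 43 min
Wed: 06:02–15:24 = 9 h 22 min; less 30 min break → 8 h 52 min
Thu: 08:09–15:38 = 7 h 29 min; less 30 min break → 6 h 59 min
Total: 10 h 35 min + 9 h 43 min + 8 h 52 min + 6 h 59 min = 36 h 9 min.

36.15 hours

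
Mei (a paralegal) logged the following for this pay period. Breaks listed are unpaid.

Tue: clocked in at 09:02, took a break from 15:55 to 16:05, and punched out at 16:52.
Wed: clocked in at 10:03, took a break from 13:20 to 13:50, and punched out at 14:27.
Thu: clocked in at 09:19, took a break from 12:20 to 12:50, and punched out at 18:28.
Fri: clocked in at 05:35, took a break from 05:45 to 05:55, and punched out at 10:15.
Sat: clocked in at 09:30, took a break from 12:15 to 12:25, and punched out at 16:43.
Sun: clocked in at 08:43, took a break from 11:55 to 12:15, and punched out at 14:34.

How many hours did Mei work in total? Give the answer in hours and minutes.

Tue: 09:02–16:52 = 7 h 50 min; less 10 min break → 7 h 40 min
Wed: 10:03–14:27 = 4 h 24 min; less 30 min break → 3 h 54 min
Thu: 09:19–18:28 = 9 h 9 min; less 30 min break → 8 h 39 min
Fri: 05:35–10:15 = 4 h 40 min; less 10 min break → 4 h 30 min
Sat: 09:30–16:43 = 7 h 13 min; less 10 min break → 7 h 3 min
Sun: 08:43–14:34 = 5 h 51 min; less 20 min break → 5 h 31 min
Total: 7 h 40 min + 3 h 54 min + 8 h 39 min + 4 h 30 min + 7 h 3 min + 5 h 31 min = 37 h 17 min.

37 h 17 min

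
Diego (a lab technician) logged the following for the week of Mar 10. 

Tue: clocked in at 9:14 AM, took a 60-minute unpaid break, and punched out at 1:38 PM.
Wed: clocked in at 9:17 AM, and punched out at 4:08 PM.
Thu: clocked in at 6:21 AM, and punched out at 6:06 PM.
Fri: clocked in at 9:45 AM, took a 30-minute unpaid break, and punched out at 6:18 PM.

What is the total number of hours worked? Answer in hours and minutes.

30 h 3 min

Tue: 9:14 AM–1:38 PM = 4 h 24 min; less 60 min break → 3 h 24 min
Wed: 9:17 AM–4:08 PM = 6 h 51 min
Thu: 6:21 AM–6:06 PM = 11 h 45 min
Fri: 9:45 AM–6:18 PM = 8 h 33 min; less 30 min break → 8 h 3 min
Total: 3 h 24 min + 6 h 51 min + 11 h 45 min + 8 h 3 min = 30 h 3 min.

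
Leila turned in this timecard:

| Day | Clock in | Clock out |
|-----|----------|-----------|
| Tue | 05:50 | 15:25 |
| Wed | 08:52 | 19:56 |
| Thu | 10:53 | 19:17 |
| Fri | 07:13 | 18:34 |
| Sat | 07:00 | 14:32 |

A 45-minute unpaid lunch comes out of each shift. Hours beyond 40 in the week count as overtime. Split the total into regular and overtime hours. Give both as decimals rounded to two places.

Regular 40.00 hours, overtime 4.18 hours

Tue: 05:50–15:25 = 9 h 35 min; less 45 min break → 8 h 50 min
Wed: 08:52–19:56 = 11 h 4 min; less 45 min break → 10 h 19 min
Thu: 10:53–19:17 = 8 h 24 min; less 45 min break → 7 h 39 min
Fri: 07:13–18:34 = 11 h 21 min; less 45 min break → 10 h 36 min
Sat: 07:00–14:32 = 7 h 32 min; less 45 min break → 6 h 47 min
Total worked: 44 h 11 min = 44.18 h.
Threshold 40 h → overtime 4 h 11 min, regular 40 h 0 min.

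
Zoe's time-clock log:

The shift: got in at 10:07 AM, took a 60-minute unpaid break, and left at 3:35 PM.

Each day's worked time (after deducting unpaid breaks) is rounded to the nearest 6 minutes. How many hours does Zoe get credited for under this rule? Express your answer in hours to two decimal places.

4.50 hours

The shift: 10:07 AM–3:35 PM = 5 h 28 min − 60 min = 4 h 28 min → rounds to 4 h 30 min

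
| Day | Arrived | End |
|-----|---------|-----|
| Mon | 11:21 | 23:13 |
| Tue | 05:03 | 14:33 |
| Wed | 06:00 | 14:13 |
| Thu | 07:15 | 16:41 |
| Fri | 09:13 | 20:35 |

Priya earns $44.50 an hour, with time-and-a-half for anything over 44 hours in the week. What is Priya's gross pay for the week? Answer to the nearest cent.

Mon: 11:21–23:13 = 11 h 52 min
Tue: 05:03–14:33 = 9 h 30 min
Wed: 06:00–14:13 = 8 h 13 min
Thu: 07:15–16:41 = 9 h 26 min
Fri: 09:13–20:35 = 11 h 22 min
Total worked: 50 h 23 min = 3023 min.
Regular 44 h 0 min = 2640 min at $44.50/h; overtime 6 h 23 min = 383 min at $66.75/h.
Pay = (2640 × $44.50 + 383 × $66.75) ÷ 60 = $2384.09.

$2384.09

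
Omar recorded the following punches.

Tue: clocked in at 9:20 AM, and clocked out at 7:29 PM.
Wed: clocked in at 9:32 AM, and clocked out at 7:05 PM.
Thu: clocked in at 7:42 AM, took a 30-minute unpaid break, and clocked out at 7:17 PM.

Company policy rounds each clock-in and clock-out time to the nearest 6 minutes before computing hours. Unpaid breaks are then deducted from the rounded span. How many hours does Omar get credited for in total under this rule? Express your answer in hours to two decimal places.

30.90 hours

Tue: in 9:20 AM→9:18 AM, out 7:29 PM→7:30 PM; 10 h 12 min
Wed: in 9:32 AM→9:30 AM, out 7:05 PM→7:06 PM; 9 h 36 min
Thu: in 7:42 AM→7:42 AM, out 7:17 PM→7:18 PM; 11 h 36 min − 30 min = 11 h 6 min
Total credited: 30 h 54 min.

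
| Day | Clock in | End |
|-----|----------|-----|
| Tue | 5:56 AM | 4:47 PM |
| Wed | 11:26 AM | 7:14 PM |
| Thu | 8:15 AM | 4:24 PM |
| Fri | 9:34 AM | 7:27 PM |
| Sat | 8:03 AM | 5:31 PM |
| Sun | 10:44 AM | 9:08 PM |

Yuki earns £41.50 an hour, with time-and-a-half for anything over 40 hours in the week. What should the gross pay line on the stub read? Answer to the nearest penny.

Tue: 5:56 AM–4:47 PM = 10 h 51 min
Wed: 11:26 AM–7:14 PM = 7 h 48 min
Thu: 8:15 AM–4:24 PM = 8 h 9 min
Fri: 9:34 AM–7:27 PM = 9 h 53 min
Sat: 8:03 AM–5:31 PM = 9 h 28 min
Sun: 10:44 AM–9:08 PM = 10 h 24 min
Total worked: 56 h 33 min = 3393 min.
Regular 40 h 0 min = 2400 min at £41.50/h; overtime 16 h 33 min = 993 min at £62.25/h.
Pay = (2400 × £41.50 + 993 × £62.25) ÷ 60 = £2690.24.

£2690.24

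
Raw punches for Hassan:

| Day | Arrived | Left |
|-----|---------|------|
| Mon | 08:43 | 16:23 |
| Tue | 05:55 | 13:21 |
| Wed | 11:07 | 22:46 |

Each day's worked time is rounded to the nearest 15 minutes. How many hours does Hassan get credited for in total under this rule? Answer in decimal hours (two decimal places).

Mon: 08:43–16:23 = 7 h 40 min → rounds to 7 h 45 min
Tue: 05:55–13:21 = 7 h 26 min → rounds to 7 h 30 min
Wed: 11:07–22:46 = 11 h 39 min → rounds to 11 h 45 min
Total credited: 27 h 0 min.

27.00 hours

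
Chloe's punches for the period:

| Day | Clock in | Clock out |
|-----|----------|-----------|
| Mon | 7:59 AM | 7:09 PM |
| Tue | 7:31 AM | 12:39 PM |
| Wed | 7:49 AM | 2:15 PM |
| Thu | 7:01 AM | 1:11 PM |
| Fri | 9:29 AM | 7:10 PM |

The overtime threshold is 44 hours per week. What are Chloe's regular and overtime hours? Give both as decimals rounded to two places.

Regular 38.58 hours, overtime 0.00 hours

Mon: 7:59 AM–7:09 PM = 11 h 10 min
Tue: 7:31 AM–12:39 PM = 5 h 8 min
Wed: 7:49 AM–2:15 PM = 6 h 26 min
Thu: 7:01 AM–1:11 PM = 6 h 10 min
Fri: 9:29 AM–7:10 PM = 9 h 41 min
Total worked: 38 h 35 min = 38.58 h.
Threshold 44 h → overtime 0 h 0 min, regular 38 h 35 min.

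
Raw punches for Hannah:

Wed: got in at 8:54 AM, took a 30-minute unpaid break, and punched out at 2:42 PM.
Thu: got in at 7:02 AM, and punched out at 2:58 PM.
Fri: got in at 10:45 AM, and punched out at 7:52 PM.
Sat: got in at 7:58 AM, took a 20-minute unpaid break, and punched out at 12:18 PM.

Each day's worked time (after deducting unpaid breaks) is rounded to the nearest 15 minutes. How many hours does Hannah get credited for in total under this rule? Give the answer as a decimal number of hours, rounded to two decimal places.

Wed: 8:54 AM–2:42 PM = 5 h 48 min − 30 min = 5 h 18 min → rounds to 5 h 15 min
Thu: 7:02 AM–2:58 PM = 7 h 56 min → rounds to 8 h 0 min
Fri: 10:45 AM–7:52 PM = 9 h 7 min → rounds to 9 h 0 min
Sat: 7:58 AM–12:18 PM = 4 h 20 min − 20 min = 4 h 0 min → rounds to 4 h 0 min
Total credited: 26 h 15 min.

26.25 hours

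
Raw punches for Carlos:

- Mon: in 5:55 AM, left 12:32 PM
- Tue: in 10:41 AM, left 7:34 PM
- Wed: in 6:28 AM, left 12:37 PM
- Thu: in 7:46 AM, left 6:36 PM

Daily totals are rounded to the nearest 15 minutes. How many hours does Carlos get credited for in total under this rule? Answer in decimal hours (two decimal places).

Mon: 5:55 AM–12:32 PM = 6 h 37 min → rounds to 6 h 30 min
Tue: 10:41 AM–7:34 PM = 8 h 53 min → rounds to 9 h 0 min
Wed: 6:28 AM–12:37 PM = 6 h 9 min → rounds to 6 h 15 min
Thu: 7:46 AM–6:36 PM = 10 h 50 min → rounds to 10 h 45 min
Total credited: 32 h 30 min.

32.50 hours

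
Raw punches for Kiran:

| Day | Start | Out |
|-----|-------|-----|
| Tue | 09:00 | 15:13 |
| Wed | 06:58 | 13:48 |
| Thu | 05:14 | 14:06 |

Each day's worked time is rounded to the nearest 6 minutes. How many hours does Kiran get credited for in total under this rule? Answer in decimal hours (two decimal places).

21.90 hours

Tue: 09:00–15:13 = 6 h 13 min → rounds to 6 h 12 min
Wed: 06:58–13:48 = 6 h 50 min → rounds to 6 h 48 min
Thu: 05:14–14:06 = 8 h 52 min → rounds to 8 h 54 min
Total credited: 21 h 54 min.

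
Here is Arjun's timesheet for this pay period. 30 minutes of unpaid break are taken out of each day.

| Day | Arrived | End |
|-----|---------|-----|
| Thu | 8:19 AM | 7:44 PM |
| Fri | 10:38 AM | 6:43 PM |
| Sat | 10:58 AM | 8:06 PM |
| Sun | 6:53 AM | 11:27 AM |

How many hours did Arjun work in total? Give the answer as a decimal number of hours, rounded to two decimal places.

31.20 hours

Thu: 8:19 AM–7:44 PM = 11 h 25 min; less 30 min break → 10 h 55 min
Fri: 10:38 AM–6:43 PM = 8 h 5 min; less 30 min break → 7 h 35 min
Sat: 10:58 AM–8:06 PM = 9 h 8 min; less 30 min break → 8 h 38 min
Sun: 6:53 AM–11:27 AM = 4 h 34 min; less 30 min break → 4 h 4 min
Total: 10 h 55 min + 7 h 35 min + 8 h 38 min + 4 h 4 min = 31 h 12 min.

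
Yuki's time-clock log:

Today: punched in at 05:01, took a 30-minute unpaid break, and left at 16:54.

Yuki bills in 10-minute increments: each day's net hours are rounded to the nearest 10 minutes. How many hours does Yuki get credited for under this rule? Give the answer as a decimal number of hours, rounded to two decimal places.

Today: 05:01–16:54 = 11 h 53 min − 30 min = 11 h 23 min → rounds to 11 h 20 min

11.33 hours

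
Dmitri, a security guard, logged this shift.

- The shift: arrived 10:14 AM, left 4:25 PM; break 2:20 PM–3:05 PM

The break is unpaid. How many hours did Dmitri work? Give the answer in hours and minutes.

The shift: 10:14 AM–4:25 PM = 6 h 11 min; less 45 min break → 5 h 26 min

5 h 26 min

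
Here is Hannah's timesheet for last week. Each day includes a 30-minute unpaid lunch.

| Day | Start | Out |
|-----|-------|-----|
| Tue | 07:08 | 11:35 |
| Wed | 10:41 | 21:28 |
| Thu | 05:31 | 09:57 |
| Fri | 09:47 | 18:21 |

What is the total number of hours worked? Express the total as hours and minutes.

Tue: 07:08–11:35 = 4 h 27 min; less 30 min break → 3 h 57 min
Wed: 10:41–21:28 = 10 h 47 min; less 30 min break → 10 h 17 min
Thu: 05:31–09:57 = 4 h 26 min; less 30 min break → 3 h 56 min
Fri: 09:47–18:21 = 8 h 34 min; less 30 min break → 8 h 4 min
Total: 3 h 57 min + 10 h 17 min + 3 h 56 min + 8 h 4 min = 26 h 14 min.

26 h 14 min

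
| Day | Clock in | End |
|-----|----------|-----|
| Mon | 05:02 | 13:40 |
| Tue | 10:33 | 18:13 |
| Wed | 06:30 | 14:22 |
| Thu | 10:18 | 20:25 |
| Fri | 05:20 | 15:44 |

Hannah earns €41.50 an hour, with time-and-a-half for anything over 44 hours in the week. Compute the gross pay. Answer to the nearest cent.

€1868.54

Mon: 05:02–13:40 = 8 h 38 min
Tue: 10:33–18:13 = 7 h 40 min
Wed: 06:30–14:22 = 7 h 52 min
Thu: 10:18–20:25 = 10 h 7 min
Fri: 05:20–15:44 = 10 h 24 min
Total worked: 44 h 41 min = 2681 min.
Regular 44 h 0 min = 2640 min at €41.50/h; overtime 0 h 41 min = 41 min at €62.25/h.
Pay = (2640 × €41.50 + 41 × €62.25) ÷ 60 = €1868.54.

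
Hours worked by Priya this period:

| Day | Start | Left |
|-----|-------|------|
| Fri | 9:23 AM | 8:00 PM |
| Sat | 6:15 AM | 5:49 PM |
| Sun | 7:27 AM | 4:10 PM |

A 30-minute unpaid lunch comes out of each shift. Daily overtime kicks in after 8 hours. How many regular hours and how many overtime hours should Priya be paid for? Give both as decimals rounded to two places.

Fri: 9:23 AM–8:00 PM = 10 h 37 min; less 30 min break → 10 h 7 min
Sat: 6:15 AM–5:49 PM = 11 h 34 min; less 30 min break → 11 h 4 min
Sun: 7:27 AM–4:10 PM = 8 h 43 min; less 30 min break → 8 h 13 min
Fri reg 8 h 0 min / OT 2 h 7 min; Sat reg 8 h 0 min / OT 3 h 4 min; Sun reg 8 h 0 min / OT 0 h 13 min.
Totals: regular 24 h 0 min, overtime 5 h 24 min.

Regular 24.00 hours, overtime 5.40 hours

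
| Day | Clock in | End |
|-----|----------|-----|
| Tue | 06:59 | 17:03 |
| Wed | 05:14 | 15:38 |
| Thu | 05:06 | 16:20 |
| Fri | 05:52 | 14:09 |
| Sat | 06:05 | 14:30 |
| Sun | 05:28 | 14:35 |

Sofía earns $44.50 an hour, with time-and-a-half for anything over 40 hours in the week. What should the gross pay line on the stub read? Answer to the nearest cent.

Tue: 06:59–17:03 = 10 h 4 min
Wed: 05:14–15:38 = 10 h 24 min
Thu: 05:06–16:20 = 11 h 14 min
Fri: 05:52–14:09 = 8 h 17 min
Sat: 06:05–14:30 = 8 h 25 min
Sun: 05:28–14:35 = 9 h 7 min
Total worked: 57 h 31 min = 3451 min.
Regular 40 h 0 min = 2400 min at $44.50/h; overtime 17 h 31 min = 1051 min at $66.75/h.
Pay = (2400 × $44.50 + 1051 × $66.75) ÷ 60 = $2949.24.

$2949.24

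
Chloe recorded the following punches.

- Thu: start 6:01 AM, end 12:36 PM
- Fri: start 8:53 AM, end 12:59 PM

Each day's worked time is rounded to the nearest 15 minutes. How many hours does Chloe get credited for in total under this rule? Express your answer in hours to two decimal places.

10.50 hours

Thu: 6:01 AM–12:36 PM = 6 h 35 min → rounds to 6 h 30 min
Fri: 8:53 AM–12:59 PM = 4 h 6 min → rounds to 4 h 0 min
Total credited: 10 h 30 min.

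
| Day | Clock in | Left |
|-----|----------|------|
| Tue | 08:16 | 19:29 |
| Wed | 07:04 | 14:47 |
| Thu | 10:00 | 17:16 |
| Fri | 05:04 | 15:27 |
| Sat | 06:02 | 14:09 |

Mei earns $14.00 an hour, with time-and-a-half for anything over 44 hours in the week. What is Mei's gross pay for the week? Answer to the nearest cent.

Tue: 08:16–19:29 = 11 h 13 min
Wed: 07:04–14:47 = 7 h 43 min
Thu: 10:00–17:16 = 7 h 16 min
Fri: 05:04–15:27 = 10 h 23 min
Sat: 06:02–14:09 = 8 h 7 min
Total worked: 44 h 42 min = 2682 min.
Regular 44 h 0 min = 2640 min at $14.00/h; overtime 0 h 42 min = 42 min at $21.00/h.
Pay = (2640 × $14.00 + 42 × $21.00) ÷ 60 = $630.70.

$630.70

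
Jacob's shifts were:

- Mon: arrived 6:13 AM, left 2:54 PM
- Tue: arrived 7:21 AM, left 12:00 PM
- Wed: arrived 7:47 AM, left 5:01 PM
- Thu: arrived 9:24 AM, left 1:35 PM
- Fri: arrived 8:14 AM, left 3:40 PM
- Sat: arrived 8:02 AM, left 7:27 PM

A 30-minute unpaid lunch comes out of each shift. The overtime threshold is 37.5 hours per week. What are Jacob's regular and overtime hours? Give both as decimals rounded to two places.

Mon: 6:13 AM–2:54 PM = 8 h 41 min; less 30 min break → 8 h 11 min
Tue: 7:21 AM–12:00 PM = 4 h 39 min; less 30 min break → 4 h 9 min
Wed: 7:47 AM–5:01 PM = 9 h 14 min; less 30 min break → 8 h 44 min
Thu: 9:24 AM–1:35 PM = 4 h 11 min; less 30 min break → 3 h 41 min
Fri: 8:14 AM–3:40 PM = 7 h 26 min; less 30 min break → 6 h 56 min
Sat: 8:02 AM–7:27 PM = 11 h 25 min; less 30 min break → 10 h 55 min
Total worked: 42 h 36 min = 42.60 h.
Threshold 37.5 h → overtime 5 h 6 min, regular 37 h 30 min.

Regular 37.50 hours, overtime 5.10 hours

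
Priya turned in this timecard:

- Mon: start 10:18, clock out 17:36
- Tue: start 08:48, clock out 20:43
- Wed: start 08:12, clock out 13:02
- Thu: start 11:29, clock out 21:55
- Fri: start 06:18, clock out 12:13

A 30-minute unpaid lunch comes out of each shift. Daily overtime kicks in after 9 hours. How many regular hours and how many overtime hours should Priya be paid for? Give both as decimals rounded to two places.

Mon: 10:18–17:36 = 7 h 18 min; less 30 min break → 6 h 48 min
Tue: 08:48–20:43 = 11 h 55 min; less 30 min break → 11 h 25 min
Wed: 08:12–13:02 = 4 h 50 min; less 30 min break → 4 h 20 min
Thu: 11:29–21:55 = 10 h 26 min; less 30 min break → 9 h 56 min
Fri: 06:18–12:13 = 5 h 55 min; less 30 min break → 5 h 25 min
Mon reg 6 h 48 min / OT 0 h 0 min; Tue reg 9 h 0 min / OT 2 h 25 min; Wed reg 4 h 20 min / OT 0 h 0 min; Thu reg 9 h 0 min / OT 0 h 56 min; Fri reg 5 h 25 min / OT 0 h 0 min.
Totals: regular 34 h 33 min, overtime 3 h 21 min.

Regular 34.55 hours, overtime 3.35 hours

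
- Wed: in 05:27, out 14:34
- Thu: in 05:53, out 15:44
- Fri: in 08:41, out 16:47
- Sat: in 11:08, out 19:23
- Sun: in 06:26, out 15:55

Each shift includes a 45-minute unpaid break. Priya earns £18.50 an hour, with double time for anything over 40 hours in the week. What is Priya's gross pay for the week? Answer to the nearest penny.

Wed: 05:27–14:34 = 9 h 7 min; less 45 min break → 8 h 22 min
Thu: 05:53–15:44 = 9 h 51 min; less 45 min break → 9 h 6 min
Fri: 08:41–16:47 = 8 h 6 min; less 45 min break → 7 h 21 min
Sat: 11:08–19:23 = 8 h 15 min; less 45 min break → 7 h 30 min
Sun: 06:26–15:55 = 9 h 29 min; less 45 min break → 8 h 44 min
Total worked: 41 h 3 min = 2463 min.
Regular 40 h 0 min = 2400 min at £18.50/h; overtime 1 h 3 min = 63 min at £37.00/h.
Pay = (2400 × £18.50 + 63 × £37.00) ÷ 60 = £778.85.

£778.85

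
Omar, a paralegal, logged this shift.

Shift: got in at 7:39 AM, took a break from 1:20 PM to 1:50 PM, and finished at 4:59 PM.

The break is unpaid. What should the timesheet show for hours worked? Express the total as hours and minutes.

8 h 50 min

Shift: 7:39 AM–4:59 PM = 9 h 20 min; less 30 min break → 8 h 50 min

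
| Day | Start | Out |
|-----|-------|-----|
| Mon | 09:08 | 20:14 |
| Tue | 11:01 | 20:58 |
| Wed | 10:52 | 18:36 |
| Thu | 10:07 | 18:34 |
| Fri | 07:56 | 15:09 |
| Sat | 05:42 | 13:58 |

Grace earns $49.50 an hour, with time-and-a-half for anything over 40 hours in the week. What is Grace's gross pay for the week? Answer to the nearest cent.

Mon: 09:08–20:14 = 11 h 6 min
Tue: 11:01–20:58 = 9 h 57 min
Wed: 10:52–18:36 = 7 h 44 min
Thu: 10:07–18:34 = 8 h 27 min
Fri: 07:56–15:09 = 7 h 13 min
Sat: 05:42–13:58 = 8 h 16 min
Total worked: 52 h 43 min = 3163 min.
Regular 40 h 0 min = 2400 min at $49.50/h; overtime 12 h 43 min = 763 min at $74.25/h.
Pay = (2400 × $49.50 + 763 × $74.25) ÷ 60 = $2924.21.

$2924.21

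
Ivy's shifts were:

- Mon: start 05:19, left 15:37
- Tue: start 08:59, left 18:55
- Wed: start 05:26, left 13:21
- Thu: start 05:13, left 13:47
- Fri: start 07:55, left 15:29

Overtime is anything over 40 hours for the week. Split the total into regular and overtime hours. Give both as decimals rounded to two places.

Mon: 05:19–15:37 = 10 h 18 min
Tue: 08:59–18:55 = 9 h 56 min
Wed: 05:26–13:21 = 7 h 55 min
Thu: 05:13–13:47 = 8 h 34 min
Fri: 07:55–15:29 = 7 h 34 min
Total worked: 44 h 17 min = 44.28 h.
Threshold 40 h → overtime 4 h 17 min, regular 40 h 0 min.

Regular 40.00 hours, overtime 4.28 hours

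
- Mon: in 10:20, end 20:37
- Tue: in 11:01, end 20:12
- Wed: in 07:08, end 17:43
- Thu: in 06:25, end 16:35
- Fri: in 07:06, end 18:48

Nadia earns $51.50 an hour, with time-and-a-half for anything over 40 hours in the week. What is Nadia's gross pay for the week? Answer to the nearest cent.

Mon: 10:20–20:37 = 10 h 17 min
Tue: 11:01–20:12 = 9 h 11 min
Wed: 07:08–17:43 = 10 h 35 min
Thu: 06:25–16:35 = 10 h 10 min
Fri: 07:06–18:48 = 11 h 42 min
Total worked: 51 h 55 min = 3115 min.
Regular 40 h 0 min = 2400 min at $51.50/h; overtime 11 h 55 min = 715 min at $77.25/h.
Pay = (2400 × $51.50 + 715 × $77.25) ÷ 60 = $2980.56.

$2980.56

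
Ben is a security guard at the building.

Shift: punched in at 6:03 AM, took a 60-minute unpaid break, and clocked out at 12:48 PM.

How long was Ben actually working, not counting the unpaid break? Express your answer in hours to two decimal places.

Shift: 6:03 AM–12:48 PM = 6 h 45 min; less 60 min break → 5 h 45 min

5.75 hours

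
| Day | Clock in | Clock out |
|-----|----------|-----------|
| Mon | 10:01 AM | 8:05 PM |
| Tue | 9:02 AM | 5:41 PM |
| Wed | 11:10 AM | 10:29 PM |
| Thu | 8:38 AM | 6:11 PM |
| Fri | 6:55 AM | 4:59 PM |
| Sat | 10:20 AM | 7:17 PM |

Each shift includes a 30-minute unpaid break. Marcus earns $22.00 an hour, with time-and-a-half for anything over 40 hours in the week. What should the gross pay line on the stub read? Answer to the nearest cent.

Mon: 10:01 AM–8:05 PM = 10 h 4 min; less 30 min break → 9 h 34 min
Tue: 9:02 AM–5:41 PM = 8 h 39 min; less 30 min break → 8 h 9 min
Wed: 11:10 AM–10:29 PM = 11 h 19 min; less 30 min break → 10 h 49 min
Thu: 8:38 AM–6:11 PM = 9 h 33 min; less 30 min break → 9 h 3 min
Fri: 6:55 AM–4:59 PM = 10 h 4 min; less 30 min break → 9 h 34 min
Sat: 10:20 AM–7:17 PM = 8 h 57 min; less 30 min break → 8 h 27 min
Total worked: 55 h 36 min = 3336 min.
Regular 40 h 0 min = 2400 min at $22.00/h; overtime 15 h 36 min = 936 min at $33.00/h.
Pay = (2400 × $22.00 + 936 × $33.00) ÷ 60 = $1394.80.

$1394.80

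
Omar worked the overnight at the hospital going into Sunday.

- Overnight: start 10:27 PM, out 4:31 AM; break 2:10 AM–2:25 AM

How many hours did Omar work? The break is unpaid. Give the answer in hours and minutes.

Overnight: 10:27 PM → midnight = 1 h 33 min; midnight → 4:31 AM = 4 h 31 min; span 6 h 4 min; less 15 min break → 5 h 49 min

5 h 49 min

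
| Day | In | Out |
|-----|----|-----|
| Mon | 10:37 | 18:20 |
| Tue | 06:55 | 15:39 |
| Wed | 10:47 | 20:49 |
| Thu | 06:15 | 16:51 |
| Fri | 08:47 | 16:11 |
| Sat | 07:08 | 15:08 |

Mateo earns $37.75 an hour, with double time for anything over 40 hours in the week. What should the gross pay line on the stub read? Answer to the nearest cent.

$2452.49

Mon: 10:37–18:20 = 7 h 43 min
Tue: 06:55–15:39 = 8 h 44 min
Wed: 10:47–20:49 = 10 h 2 min
Thu: 06:15–16:51 = 10 h 36 min
Fri: 08:47–16:11 = 7 h 24 min
Sat: 07:08–15:08 = 8 h 0 min
Total worked: 52 h 29 min = 3149 min.
Regular 40 h 0 min = 2400 min at $37.75/h; overtime 12 h 29 min = 749 min at $75.50/h.
Pay = (2400 × $37.75 + 749 × $75.50) ÷ 60 = $2452.49.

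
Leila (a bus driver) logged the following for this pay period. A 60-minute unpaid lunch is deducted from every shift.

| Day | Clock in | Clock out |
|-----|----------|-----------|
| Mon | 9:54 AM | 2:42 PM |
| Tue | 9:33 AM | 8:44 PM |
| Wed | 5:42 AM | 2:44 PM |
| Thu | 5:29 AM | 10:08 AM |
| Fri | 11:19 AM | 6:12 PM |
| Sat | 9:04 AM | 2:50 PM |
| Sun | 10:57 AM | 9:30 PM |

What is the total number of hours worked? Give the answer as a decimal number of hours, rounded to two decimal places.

Mon: 9:54 AM–2:42 PM = 4 h 48 min; less 60 min break → 3 h 48 min
Tue: 9:33 AM–8:44 PM = 11 h 11 min; less 60 min break → 10 h 11 min
Wed: 5:42 AM–2:44 PM = 9 h 2 min; less 60 min break → 8 h 2 min
Thu: 5:29 AM–10:08 AM = 4 h 39 min; less 60 min break → 3 h 39 min
Fri: 11:19 AM–6:12 PM = 6 h 53 min; less 60 min break → 5 h 53 min
Sat: 9:04 AM–2:50 PM = 5 h 46 min; less 60 min break → 4 h 46 min
Sun: 10:57 AM–9:30 PM = 10 h 33 min; less 60 min break → 9 h 33 min
Total: 3 h 48 min + 10 h 11 min + 8 h 2 min + 3 h 39 min + 5 h 53 min + 4 h 46 min + 9 h 33 min = 45 h 52 min.

45.87 hours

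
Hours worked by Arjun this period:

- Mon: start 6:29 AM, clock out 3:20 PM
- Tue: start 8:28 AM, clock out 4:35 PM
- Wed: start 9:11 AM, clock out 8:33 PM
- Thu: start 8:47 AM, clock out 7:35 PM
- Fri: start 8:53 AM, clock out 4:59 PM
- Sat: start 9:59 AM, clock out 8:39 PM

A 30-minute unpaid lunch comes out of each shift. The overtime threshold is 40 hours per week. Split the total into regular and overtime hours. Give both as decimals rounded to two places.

Mon: 6:29 AM–3:20 PM = 8 h 51 min; less 30 min break → 8 h 21 min
Tue: 8:28 AM–4:35 PM = 8 h 7 min; less 30 min break → 7 h 37 min
Wed: 9:11 AM–8:33 PM = 11 h 22 min; less 30 min break → 10 h 52 min
Thu: 8:47 AM–7:35 PM = 10 h 48 min; less 30 min break → 10 h 18 min
Fri: 8:53 AM–4:59 PM = 8 h 6 min; less 30 min break → 7 h 36 min
Sat: 9:59 AM–8:39 PM = 10 h 40 min; less 30 min break → 10 h 10 min
Total worked: 54 h 54 min = 54.90 h.
Threshold 40 h → overtime 14 h 54 min, regular 40 h 0 min.

Regular 40.00 hours, overtime 14.90 hours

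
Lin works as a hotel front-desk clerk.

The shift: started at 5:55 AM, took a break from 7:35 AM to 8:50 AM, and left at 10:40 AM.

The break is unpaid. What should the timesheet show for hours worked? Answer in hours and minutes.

The shift: 5:55 AM–10:40 AM = 4 h 45 min; less 75 min break → 3 h 30 min

3 h 30 min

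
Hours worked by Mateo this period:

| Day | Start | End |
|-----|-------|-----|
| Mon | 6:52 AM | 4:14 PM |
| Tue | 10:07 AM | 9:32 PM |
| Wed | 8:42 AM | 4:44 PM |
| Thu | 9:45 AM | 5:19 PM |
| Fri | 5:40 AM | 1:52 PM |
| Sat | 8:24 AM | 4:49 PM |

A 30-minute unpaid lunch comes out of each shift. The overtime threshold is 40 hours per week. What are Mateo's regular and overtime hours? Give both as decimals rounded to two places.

Mon: 6:52 AM–4:14 PM = 9 h 22 min; less 30 min break → 8 h 52 min
Tue: 10:07 AM–9:32 PM = 11 h 25 min; less 30 min break → 10 h 55 min
Wed: 8:42 AM–4:44 PM = 8 h 2 min; less 30 min break → 7 h 32 min
Thu: 9:45 AM–5:19 PM = 7 h 34 min; less 30 min break → 7 h 4 min
Fri: 5:40 AM–1:52 PM = 8 h 12 min; less 30 min break → 7 h 42 min
Sat: 8:24 AM–4:49 PM = 8 h 25 min; less 30 min break → 7 h 55 min
Total worked: 50 h 0 min = 50.00 h.
Threshold 40 h → overtime 10 h 0 min, regular 40 h 0 min.

Regular 40.00 hours, overtime 10.00 hours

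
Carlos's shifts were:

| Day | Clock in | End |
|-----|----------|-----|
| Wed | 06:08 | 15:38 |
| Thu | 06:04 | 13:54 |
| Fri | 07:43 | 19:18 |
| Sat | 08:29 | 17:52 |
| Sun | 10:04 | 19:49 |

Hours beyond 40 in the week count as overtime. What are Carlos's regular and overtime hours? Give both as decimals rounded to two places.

Wed: 06:08–15:38 = 9 h 30 min
Thu: 06:04–13:54 = 7 h 50 min
Fri: 07:43–19:18 = 11 h 35 min
Sat: 08:29–17:52 = 9 h 23 min
Sun: 10:04–19:49 = 9 h 45 min
Total worked: 48 h 3 min = 48.05 h.
Threshold 40 h → overtime 8 h 3 min, regular 40 h 0 min.

Regular 40.00 hours, overtime 8.05 hours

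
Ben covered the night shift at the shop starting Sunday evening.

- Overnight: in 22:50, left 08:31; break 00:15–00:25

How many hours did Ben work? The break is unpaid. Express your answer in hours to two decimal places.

9.52 hours

Overnight: 22:50 → midnight = 1 h 10 min; midnight → 08:31 = 8 h 31 min; span 9 h 41 min; less 10 min break → 9 h 31 min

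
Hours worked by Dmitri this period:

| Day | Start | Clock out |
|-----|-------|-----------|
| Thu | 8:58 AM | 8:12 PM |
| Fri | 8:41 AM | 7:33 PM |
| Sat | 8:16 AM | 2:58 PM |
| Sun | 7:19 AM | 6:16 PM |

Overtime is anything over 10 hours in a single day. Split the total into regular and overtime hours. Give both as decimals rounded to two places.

Thu: 8:58 AM–8:12 PM = 11 h 14 min
Fri: 8:41 AM–7:33 PM = 10 h 52 min
Sat: 8:16 AM–2:58 PM = 6 h 42 min
Sun: 7:19 AM–6:16 PM = 10 h 57 min
Thu reg 10 h 0 min / OT 1 h 14 min; Fri reg 10 h 0 min / OT 0 h 52 min; Sat reg 6 h 42 min / OT 0 h 0 min; Sun reg 10 h 0 min / OT 0 h 57 min.
Totals: regular 36 h 42 min, overtime 3 h 3 min.

Regular 36.70 hours, overtime 3.05 hours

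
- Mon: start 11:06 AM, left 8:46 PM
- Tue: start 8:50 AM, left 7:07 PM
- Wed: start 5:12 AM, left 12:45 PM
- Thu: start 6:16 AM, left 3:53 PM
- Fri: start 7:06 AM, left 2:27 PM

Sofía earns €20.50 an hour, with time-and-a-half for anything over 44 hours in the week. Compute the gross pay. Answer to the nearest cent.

€916.35

Mon: 11:06 AM–8:46 PM = 9 h 40 min
Tue: 8:50 AM–7:07 PM = 10 h 17 min
Wed: 5:12 AM–12:45 PM = 7 h 33 min
Thu: 6:16 AM–3:53 PM = 9 h 37 min
Fri: 7:06 AM–2:27 PM = 7 h 21 min
Total worked: 44 h 28 min = 2668 min.
Regular 44 h 0 min = 2640 min at €20.50/h; overtime 0 h 28 min = 28 min at €30.75/h.
Pay = (2640 × €20.50 + 28 × €30.75) ÷ 60 = €916.35.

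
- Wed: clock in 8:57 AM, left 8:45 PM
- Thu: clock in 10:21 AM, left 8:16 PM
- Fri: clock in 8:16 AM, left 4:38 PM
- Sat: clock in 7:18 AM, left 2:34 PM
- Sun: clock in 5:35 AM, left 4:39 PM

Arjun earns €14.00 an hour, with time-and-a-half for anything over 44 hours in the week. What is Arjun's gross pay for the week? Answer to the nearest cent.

€708.75

Wed: 8:57 AM–8:45 PM = 11 h 48 min
Thu: 10:21 AM–8:16 PM = 9 h 55 min
Fri: 8:16 AM–4:38 PM = 8 h 22 min
Sat: 7:18 AM–2:34 PM = 7 h 16 min
Sun: 5:35 AM–4:39 PM = 11 h 4 min
Total worked: 48 h 25 min = 2905 min.
Regular 44 h 0 min = 2640 min at €14.00/h; overtime 4 h 25 min = 265 min at €21.00/h.
Pay = (2640 × €14.00 + 265 × €21.00) ÷ 60 = €708.75.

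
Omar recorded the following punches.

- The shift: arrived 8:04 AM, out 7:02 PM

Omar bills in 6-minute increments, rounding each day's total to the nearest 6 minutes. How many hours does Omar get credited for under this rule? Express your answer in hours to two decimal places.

11.00 hours

The shift: 8:04 AM–7:02 PM = 10 h 58 min → rounds to 11 h 0 min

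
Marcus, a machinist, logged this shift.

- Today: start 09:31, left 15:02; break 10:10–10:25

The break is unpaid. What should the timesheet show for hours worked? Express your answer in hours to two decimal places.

5.27 hours

Today: 09:31–15:02 = 5 h 31 min; less 15 min break → 5 h 16 min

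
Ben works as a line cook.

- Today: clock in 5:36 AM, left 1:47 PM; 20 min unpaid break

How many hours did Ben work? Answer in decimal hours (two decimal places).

7.85 hours

Today: 5:36 AM–1:47 PM = 8 h 11 min; less 20 min break → 7 h 51 min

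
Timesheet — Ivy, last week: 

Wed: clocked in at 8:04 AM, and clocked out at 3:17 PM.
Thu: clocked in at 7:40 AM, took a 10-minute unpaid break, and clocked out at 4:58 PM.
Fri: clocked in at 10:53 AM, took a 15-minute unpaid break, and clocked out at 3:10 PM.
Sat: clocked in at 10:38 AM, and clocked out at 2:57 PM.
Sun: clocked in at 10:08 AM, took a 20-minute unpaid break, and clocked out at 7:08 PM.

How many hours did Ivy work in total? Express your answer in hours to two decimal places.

Wed: 8:04 AM–3:17 PM = 7 h 13 min
Thu: 7:40 AM–4:58 PM = 9 h 18 min; less 10 min break → 9 h 8 min
Fri: 10:53 AM–3:10 PM = 4 h 17 min; less 15 min break → 4 h 2 min
Sat: 10:38 AM–2:57 PM = 4 h 19 min
Sun: 10:08 AM–7:08 PM = 9 h 0 min; less 20 min break → 8 h 40 min
Total: 7 h 13 min + 9 h 8 min + 4 h 2 min + 4 h 19 min + 8 h 40 min = 33 h 22 min.

33.37 hours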